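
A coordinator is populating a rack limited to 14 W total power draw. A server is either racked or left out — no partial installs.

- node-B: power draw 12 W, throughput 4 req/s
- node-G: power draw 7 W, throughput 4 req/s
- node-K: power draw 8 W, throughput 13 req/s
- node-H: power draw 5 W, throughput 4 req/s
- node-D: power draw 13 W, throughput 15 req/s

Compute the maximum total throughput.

Take node-K and node-H: power draw 8 + 5 = 13 ≤ 14, throughput 13 + 4 = 17.
No other feasible combination does better.

17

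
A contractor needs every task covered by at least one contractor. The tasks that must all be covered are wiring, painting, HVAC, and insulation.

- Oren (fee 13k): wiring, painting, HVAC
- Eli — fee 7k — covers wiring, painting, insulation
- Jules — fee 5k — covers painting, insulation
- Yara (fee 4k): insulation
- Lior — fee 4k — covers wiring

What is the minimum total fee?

The greedy cost-per-new-task heuristic would pick Eli and Oren for 20, but a cheaper cover exists.
Choose Oren and Yara: together they cover wiring, painting, HVAC, insulation — every task.
Total fee: 13 + 4 = 17.
No cover costs less than 17.

17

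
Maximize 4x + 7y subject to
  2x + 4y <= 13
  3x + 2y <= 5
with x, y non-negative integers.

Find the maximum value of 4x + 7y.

Relaxing integrality, the LP optimum is 17.50 at (x,y) = (0, 2.5), which is not an integer point.
(x,y)=(0,2): 2·0+4·2=8≤13, 3·0+2·2=4≤5, objective 14.
(x,y)=(1,1): 2·1+4·1=6≤13, 3·1+2·1=5≤5, objective 11.
(x,y)=(0,1): 2·0+4·1=4≤13, 3·0+2·1=2≤5, objective 7.
The best lattice point is (0,2), giving 14.

14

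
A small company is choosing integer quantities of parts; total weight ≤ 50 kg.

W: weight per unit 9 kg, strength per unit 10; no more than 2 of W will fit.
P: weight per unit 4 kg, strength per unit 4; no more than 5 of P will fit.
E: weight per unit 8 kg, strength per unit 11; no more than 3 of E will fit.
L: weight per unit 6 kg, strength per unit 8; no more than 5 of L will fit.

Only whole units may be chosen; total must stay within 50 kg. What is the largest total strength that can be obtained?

66

1×P, 2×E, and 5×L: weight 50 ≤ 50, strength 1·4 + 2·11 + 5·8 = 66.
3×E and 4×L: weight 48 ≤ 50, strength 3·11 + 4·8 = 65.
Best is 66.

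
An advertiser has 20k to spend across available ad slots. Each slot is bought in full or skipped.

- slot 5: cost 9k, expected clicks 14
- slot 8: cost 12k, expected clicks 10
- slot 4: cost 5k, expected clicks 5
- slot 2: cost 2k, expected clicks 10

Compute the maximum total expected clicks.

Allowing fractional choices, the relaxed optimum would be about 32.3, but ad slots are indivisible.
slot 5 + slot 4 + slot 2: cost 9 + 5 + 2 = 16 ≤ 20, expected clicks 14 + 5 + 10 = 29.
slot 8 + slot 4 + slot 2: cost 12 + 5 + 2 = 19 ≤ 20, expected clicks 10 + 5 + 10 = 25.
slot 5 + slot 2: cost 9 + 2 = 11 ≤ 20, expected clicks 14 + 10 = 24.
Best is slot 5, slot 4, and slot 2 with total expected clicks 29.

29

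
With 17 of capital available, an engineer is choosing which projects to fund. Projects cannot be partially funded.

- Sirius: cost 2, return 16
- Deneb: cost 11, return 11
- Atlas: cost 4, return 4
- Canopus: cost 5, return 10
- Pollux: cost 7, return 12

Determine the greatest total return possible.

38

Take Sirius, Canopus, and Pollux: cost 2 + 5 + 7 = 14 ≤ 17, return 16 + 10 + 12 = 38.
No other feasible combination does better.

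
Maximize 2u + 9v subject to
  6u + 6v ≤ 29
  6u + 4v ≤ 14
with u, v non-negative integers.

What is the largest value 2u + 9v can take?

(u,v)=(0,3): 6·0+6·3=18≤29, 6·0+4·3=12≤14, objective 27.
(u,v)=(1,2): 6·1+6·2=18≤29, 6·1+4·2=14≤14, objective 20.
(u,v)=(0,2): 6·0+6·2=12≤29, 6·0+4·2=8≤14, objective 18.
No feasible integer point exceeds 27.

27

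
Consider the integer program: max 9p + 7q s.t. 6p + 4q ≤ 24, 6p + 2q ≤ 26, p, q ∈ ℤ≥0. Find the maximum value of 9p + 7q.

42

(p,q)=(0,6) is feasible, giving 42.
(p,q)=(0,5) is feasible, giving 35.
Maximum is 42 at (p,q)=(0,6).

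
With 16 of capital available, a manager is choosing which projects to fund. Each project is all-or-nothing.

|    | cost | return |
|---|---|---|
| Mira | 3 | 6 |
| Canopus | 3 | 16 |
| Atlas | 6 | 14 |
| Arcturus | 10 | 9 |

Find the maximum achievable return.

36

Take Mira, Canopus, and Atlas: cost 3 + 3 + 6 = 12 ≤ 16, return 6 + 16 + 14 = 36.
No other feasible combination does better.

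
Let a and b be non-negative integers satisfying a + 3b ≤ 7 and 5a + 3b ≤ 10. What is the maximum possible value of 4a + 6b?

12

(a,b)=(0,2): 1·0+3·2=6≤7, 5·0+3·2=6≤10, objective 12.
(a,b)=(1,1): 1·1+3·1=4≤7, 5·1+3·1=8≤10, objective 10.
(a,b)=(0,1): 1·0+3·1=3≤7, 5·0+3·1=3≤10, objective 6.
Maximum is 12 at (a,b)=(0,2).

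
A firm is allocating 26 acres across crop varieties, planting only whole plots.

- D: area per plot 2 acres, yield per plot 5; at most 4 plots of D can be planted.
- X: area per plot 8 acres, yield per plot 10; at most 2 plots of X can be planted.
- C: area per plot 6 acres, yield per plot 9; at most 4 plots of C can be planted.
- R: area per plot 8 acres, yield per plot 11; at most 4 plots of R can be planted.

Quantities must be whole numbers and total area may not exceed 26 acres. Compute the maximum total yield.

47

3×D, 2×C, and 1×R: area 26 ≤ 26, yield 3·5 + 2·9 + 1·11 = 44.
4×D and 3×C: area 26 ≤ 26, yield 4·5 + 3·9 = 47.
Best is 47.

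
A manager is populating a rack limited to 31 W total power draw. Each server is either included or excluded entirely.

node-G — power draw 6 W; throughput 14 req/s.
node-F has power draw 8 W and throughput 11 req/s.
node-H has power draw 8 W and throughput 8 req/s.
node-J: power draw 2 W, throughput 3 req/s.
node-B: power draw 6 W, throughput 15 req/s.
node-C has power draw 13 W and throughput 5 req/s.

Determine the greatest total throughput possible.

51

This is an integer program with binary decision variables.
Allowing fractional choices, the relaxed optimum would be about 51.4, but servers are indivisible.
node-G + node-F + node-H + node-J + node-B: power draw 6 + 8 + 8 + 2 + 6 = 30 ≤ 31, throughput 14 + 11 + 8 + 3 + 15 = 51.
node-G + node-F + node-H + node-B: power draw 6 + 8 + 8 + 6 = 28 ≤ 31, throughput 14 + 11 + 8 + 15 = 48.
node-G + node-F + node-J + node-B: power draw 6 + 8 + 2 + 6 = 22 ≤ 31, throughput 14 + 11 + 3 + 15 = 43.
Best is node-G, node-F, node-H, node-J, and node-B with total throughput 51.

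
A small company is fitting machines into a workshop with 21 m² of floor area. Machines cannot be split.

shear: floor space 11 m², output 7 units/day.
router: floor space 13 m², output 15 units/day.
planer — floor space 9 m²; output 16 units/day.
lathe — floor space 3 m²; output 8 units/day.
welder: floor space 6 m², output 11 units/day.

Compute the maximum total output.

Take planer, lathe, and welder: floor space 9 + 3 + 6 = 18 ≤ 21, output 16 + 8 + 11 = 35.
No other feasible combination does better.

35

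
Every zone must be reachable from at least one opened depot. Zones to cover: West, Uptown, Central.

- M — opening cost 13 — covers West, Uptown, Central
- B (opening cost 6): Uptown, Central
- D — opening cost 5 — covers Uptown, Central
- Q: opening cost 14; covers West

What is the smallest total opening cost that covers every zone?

M alone covers West, Uptown, Central — every zone.
Total opening cost: 13.

13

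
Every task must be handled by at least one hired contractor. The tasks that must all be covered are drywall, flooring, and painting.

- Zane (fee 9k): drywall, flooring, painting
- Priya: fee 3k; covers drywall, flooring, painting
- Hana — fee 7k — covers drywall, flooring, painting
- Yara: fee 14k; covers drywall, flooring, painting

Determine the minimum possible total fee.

This is a weighted set-cover instance.
Priya alone covers drywall, flooring, painting — every task.
Total fee: 3.
No cover costs less than 3.

3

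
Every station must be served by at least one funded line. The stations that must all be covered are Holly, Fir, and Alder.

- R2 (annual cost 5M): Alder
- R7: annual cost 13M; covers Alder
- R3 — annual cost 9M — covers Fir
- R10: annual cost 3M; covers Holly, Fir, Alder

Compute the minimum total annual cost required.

This is a weighted set-cover instance.
R10 alone covers Holly, Fir, Alder — every station.
Total annual cost: 3.
No cover costs less than 3.

3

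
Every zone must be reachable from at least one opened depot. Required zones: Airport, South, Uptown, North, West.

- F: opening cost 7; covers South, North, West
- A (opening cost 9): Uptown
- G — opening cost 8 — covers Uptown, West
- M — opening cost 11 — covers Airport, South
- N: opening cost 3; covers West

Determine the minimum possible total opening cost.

26

Choose F, G, and M: together they cover Airport, South, Uptown, North, West — every zone.
Total opening cost: 7 + 8 + 11 = 26.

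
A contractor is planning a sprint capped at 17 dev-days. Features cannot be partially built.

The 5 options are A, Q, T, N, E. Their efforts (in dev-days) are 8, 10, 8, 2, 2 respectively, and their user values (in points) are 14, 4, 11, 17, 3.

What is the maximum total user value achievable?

A + N: effort 8 + 2 = 10 ≤ 17, user value 14 + 17 = 31.
A + N + E: effort 8 + 2 + 2 = 12 ≤ 17, user value 14 + 17 + 3 = 34.
Best is A, N, and E with total user value 34.

34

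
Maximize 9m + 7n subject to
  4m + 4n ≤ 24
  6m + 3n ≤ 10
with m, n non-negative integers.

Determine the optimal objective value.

The continuous relaxation peaks at (0, 3.33) with value 23.33; rounding to a feasible lattice point costs some objective.
(m,n)=(0,3) is feasible, giving 21.
(m,n)=(0,2) is feasible, giving 14.
The best lattice point is (0,3), giving 21.

21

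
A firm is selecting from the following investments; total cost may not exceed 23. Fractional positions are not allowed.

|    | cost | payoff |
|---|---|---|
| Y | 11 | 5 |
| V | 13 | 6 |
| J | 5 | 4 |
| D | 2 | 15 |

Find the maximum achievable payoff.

25

V + D: cost 13 + 2 = 15 ≤ 23, payoff 6 + 15 = 21.
V + J + D: cost 13 + 5 + 2 = 20 ≤ 23, payoff 6 + 4 + 15 = 25.
Y + J + D: cost 11 + 5 + 2 = 18 ≤ 23, payoff 5 + 4 + 15 = 24.
Best is V, J, and D with total payoff 25.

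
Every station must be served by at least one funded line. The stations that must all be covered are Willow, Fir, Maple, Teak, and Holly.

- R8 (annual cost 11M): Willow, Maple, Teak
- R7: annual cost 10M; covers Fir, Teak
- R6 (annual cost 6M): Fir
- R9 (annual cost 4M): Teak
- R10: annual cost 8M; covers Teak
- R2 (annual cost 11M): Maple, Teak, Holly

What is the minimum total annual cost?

Choose R8, R6, and R2: together they cover Willow, Fir, Maple, Teak, Holly — every station.
Total annual cost: 11 + 6 + 11 = 28.

28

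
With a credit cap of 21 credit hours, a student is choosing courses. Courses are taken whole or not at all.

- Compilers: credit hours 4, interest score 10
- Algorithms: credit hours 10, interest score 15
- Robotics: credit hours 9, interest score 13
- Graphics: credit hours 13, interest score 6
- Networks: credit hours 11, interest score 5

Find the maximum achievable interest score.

Algorithms + Robotics: credit hours 10 + 9 = 19 ≤ 21, interest score 15 + 13 = 28.
Compilers + Algorithms: credit hours 4 + 10 = 14 ≤ 21, interest score 10 + 15 = 25.
Best is Algorithms and Robotics with total interest score 28.

28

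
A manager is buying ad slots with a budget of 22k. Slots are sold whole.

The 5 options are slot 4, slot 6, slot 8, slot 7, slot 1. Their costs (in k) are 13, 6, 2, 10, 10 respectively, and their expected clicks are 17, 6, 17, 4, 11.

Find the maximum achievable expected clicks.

slot 4 + slot 8: cost 13 + 2 = 15 ≤ 22, expected clicks 17 + 17 = 34.
slot 4 + slot 6 + slot 8: cost 13 + 6 + 2 = 21 ≤ 22, expected clicks 17 + 6 + 17 = 40.
Best is slot 4, slot 6, and slot 8 with total expected clicks 40.

40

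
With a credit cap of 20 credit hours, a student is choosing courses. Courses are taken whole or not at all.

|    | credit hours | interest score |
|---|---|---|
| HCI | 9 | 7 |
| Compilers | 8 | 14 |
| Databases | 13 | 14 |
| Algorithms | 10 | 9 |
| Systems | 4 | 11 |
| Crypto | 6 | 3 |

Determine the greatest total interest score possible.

28

This is an integer program with binary decision variables.
Compilers + Systems: credit hours 8 + 4 = 12 ≤ 20, interest score 14 + 11 = 25.
Databases + Systems: credit hours 13 + 4 = 17 ≤ 20, interest score 14 + 11 = 25.
Compilers + Systems + Crypto: credit hours 8 + 4 + 6 = 18 ≤ 20, interest score 14 + 11 + 3 = 28.
Best is Compilers, Systems, and Crypto with total interest score 28.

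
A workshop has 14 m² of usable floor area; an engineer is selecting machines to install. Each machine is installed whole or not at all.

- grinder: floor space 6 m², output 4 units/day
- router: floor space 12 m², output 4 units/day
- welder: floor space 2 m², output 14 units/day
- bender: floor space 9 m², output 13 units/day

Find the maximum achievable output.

Take welder and bender: floor space 2 + 9 = 11 ≤ 14, output 14 + 13 = 27.
No other feasible combination does better.

27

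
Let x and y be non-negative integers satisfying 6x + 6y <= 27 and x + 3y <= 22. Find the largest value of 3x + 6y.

24

(x,y)=(0,4): 6·0+6·4=24≤27, 1·0+3·4=12≤22, objective 24.
(x,y)=(1,3): 6·1+6·3=24≤27, 1·1+3·3=10≤22, objective 21.
Maximum is 24 at (x,y)=(0,4).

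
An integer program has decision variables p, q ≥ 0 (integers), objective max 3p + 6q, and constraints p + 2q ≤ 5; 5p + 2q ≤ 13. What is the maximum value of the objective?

(p,q)=(1,2): 1·1+2·2=5≤5, 5·1+2·2=9≤13, objective 15.
(p,q)=(2,1): 1·2+2·1=4≤5, 5·2+2·1=12≤13, objective 12.
(p,q)=(0,2): 1·0+2·2=4≤5, 5·0+2·2=4≤13, objective 12.
No feasible integer point exceeds 15.

15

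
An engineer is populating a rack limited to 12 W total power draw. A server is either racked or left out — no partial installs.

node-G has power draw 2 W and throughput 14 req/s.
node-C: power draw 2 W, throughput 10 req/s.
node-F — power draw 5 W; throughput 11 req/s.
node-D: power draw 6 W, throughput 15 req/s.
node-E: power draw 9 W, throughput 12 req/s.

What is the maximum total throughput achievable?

Treat it as a binary knapsack problem.
Allowing fractional choices, the relaxed optimum would be about 43.4, but servers are indivisible.
node-G + node-C + node-F: power draw 2 + 2 + 5 = 9 ≤ 12, throughput 14 + 10 + 11 = 35.
node-G + node-D: power draw 2 + 6 = 8 ≤ 12, throughput 14 + 15 = 29.
node-G + node-C + node-D: power draw 2 + 2 + 6 = 10 ≤ 12, throughput 14 + 10 + 15 = 39.
Best is node-G, node-C, and node-D with total throughput 39.

39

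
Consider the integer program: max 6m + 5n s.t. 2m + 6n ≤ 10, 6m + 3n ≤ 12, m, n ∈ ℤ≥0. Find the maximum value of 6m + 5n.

Relaxing integrality, the LP optimum is 14.40 at (m,n) = (1.4, 1.2), which is not an integer point.
(m,n)=(2,0): 2·2+6·0=4≤10, 6·2+3·0=12≤12, objective 12.
(m,n)=(1,1): 2·1+6·1=8≤10, 6·1+3·1=9≤12, objective 11.
(m,n)=(1,0): 2·1+6·0=2≤10, 6·1+3·0=6≤12, objective 6.
Maximum is 12 at (m,n)=(2,0).

12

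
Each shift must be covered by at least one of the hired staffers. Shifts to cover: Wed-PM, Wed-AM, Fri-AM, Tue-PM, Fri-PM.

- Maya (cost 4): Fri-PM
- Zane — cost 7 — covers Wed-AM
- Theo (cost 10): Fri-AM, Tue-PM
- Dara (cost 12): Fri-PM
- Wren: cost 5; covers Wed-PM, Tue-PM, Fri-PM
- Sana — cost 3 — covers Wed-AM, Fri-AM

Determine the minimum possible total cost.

8

This is a weighted set-cover instance.
Choose Wren and Sana: together they cover Wed-PM, Wed-AM, Fri-AM, Tue-PM, Fri-PM — every shift.
Total cost: 5 + 3 = 8.
No cover costs less than 8.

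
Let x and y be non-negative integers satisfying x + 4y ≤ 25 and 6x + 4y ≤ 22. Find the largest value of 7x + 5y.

27

The continuous relaxation peaks at (0, 5.5) with value 27.50; rounding to a feasible lattice point costs some objective.
(x,y)=(1,4): 1·1+4·4=17≤25, 6·1+4·4=22≤22, objective 27.
(x,y)=(0,5): 1·0+4·5=20≤25, 6·0+4·5=20≤22, objective 25.
(x,y)=(1,3): 1·1+4·3=13≤25, 6·1+4·3=18≤22, objective 22.
(x,y)=(0,4): 1·0+4·4=16≤25, 6·0+4·4=16≤22, objective 20.
No feasible integer point exceeds 27.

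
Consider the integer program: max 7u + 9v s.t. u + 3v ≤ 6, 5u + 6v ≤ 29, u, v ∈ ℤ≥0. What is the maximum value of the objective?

35

The continuous relaxation peaks at (5.67, 0.111) with value 40.67; rounding to a feasible lattice point costs some objective.
(u,v)=(5,0): 1·5+3·0=5≤6, 5·5+6·0=25≤29, objective 35.
(u,v)=(4,0): 1·4+3·0=4≤6, 5·4+6·0=20≤29, objective 28.
Maximum is 35 at (u,v)=(5,0).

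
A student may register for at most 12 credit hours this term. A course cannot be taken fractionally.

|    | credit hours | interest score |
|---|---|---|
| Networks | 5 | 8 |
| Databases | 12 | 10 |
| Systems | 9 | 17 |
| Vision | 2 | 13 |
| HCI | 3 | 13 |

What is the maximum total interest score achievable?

This is an integer program with binary decision variables.
Allowing fractional choices, the relaxed optimum would be about 39.2, but courses are indivisible.
Systems + Vision: credit hours 9 + 2 = 11 ≤ 12, interest score 17 + 13 = 30.
Networks + Vision + HCI: credit hours 5 + 2 + 3 = 10 ≤ 12, interest score 8 + 13 + 13 = 34.
Best is Networks, Vision, and HCI with total interest score 34.

34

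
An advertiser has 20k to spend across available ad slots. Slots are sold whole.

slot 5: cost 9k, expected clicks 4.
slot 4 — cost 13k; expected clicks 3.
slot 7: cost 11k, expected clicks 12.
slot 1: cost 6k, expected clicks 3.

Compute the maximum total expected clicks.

This is a 0-1 knapsack instance.
Allowing fractional choices, the relaxed optimum would be about 16.3, but ad slots are indivisible.
slot 7: cost 11 ≤ 20, expected clicks 12.
slot 5 + slot 7: cost 9 + 11 = 20 ≤ 20, expected clicks 4 + 12 = 16.
slot 7 + slot 1: cost 11 + 6 = 17 ≤ 20, expected clicks 12 + 3 = 15.
Best is slot 5 and slot 7 with total expected clicks 16.

16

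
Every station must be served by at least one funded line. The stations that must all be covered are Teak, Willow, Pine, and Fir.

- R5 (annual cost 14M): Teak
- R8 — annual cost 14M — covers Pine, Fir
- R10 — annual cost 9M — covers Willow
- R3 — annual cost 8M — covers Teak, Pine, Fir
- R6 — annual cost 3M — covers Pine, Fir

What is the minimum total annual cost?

17

This is an integer covering problem.
The greedy cost-per-new-station heuristic would pick R6, R3, and R10 for 20, but a cheaper cover exists.
Choose R10 and R3: together they cover Teak, Willow, Pine, Fir — every station.
Total annual cost: 9 + 8 = 17.
No cover costs less than 17.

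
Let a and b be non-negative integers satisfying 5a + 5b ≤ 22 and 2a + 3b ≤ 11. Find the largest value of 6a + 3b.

(a,b)=(4,0) is feasible, giving 24.
(a,b)=(3,1) is feasible, giving 21.
The best lattice point is (4,0), giving 24.

24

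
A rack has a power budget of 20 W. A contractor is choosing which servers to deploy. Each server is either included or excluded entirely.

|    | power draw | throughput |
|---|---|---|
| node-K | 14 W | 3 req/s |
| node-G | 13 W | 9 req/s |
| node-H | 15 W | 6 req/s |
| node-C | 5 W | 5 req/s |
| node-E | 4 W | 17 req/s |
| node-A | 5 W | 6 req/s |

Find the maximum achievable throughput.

Allowing fractional choices, the relaxed optimum would be about 32.2, but servers are indivisible.
node-G + node-E: power draw 13 + 4 = 17 ≤ 20, throughput 9 + 17 = 26.
node-C + node-E + node-A: power draw 5 + 4 + 5 = 14 ≤ 20, throughput 5 + 17 + 6 = 28.
Best is node-C, node-E, and node-A with total throughput 28.

28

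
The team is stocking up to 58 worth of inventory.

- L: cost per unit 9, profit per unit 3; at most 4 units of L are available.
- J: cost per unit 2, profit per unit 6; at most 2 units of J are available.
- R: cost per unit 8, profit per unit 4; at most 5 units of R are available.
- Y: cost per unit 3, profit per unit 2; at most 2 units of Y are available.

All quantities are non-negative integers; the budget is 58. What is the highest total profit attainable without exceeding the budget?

J has the best ratio (6/2); taking only J gives at most 2×6 = 12 (stopped by the supply cap of 2).
Mixing does better — 1×L, 2×J, 5×R, and 1×Y: cost 56 ≤ 58, profit 1·3 + 2·6 + 5·4 + 1·2 = 37.

37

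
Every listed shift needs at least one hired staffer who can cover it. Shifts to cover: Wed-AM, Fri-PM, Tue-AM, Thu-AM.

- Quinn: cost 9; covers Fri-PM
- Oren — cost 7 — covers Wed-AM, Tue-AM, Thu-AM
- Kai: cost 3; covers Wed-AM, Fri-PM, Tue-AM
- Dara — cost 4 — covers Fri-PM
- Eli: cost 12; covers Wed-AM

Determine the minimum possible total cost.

This is an integer covering problem.
Choose Oren and Kai: together they cover Wed-AM, Fri-PM, Tue-AM, Thu-AM — every shift.
Total cost: 7 + 3 = 10.
No cover costs less than 10.

10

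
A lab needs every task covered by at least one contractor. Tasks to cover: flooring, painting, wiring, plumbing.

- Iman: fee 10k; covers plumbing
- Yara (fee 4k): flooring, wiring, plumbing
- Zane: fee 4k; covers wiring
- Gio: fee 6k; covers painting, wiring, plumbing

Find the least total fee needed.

10

Choose Yara and Gio: together they cover flooring, painting, wiring, plumbing — every task.
Total fee: 4 + 6 = 10.
No cover costs less than 10.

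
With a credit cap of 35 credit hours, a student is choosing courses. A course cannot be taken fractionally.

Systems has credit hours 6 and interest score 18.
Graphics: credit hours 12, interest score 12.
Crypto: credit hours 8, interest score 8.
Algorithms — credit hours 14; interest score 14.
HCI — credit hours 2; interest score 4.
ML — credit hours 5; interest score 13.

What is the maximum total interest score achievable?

Take Systems, Crypto, Algorithms, HCI, and ML: credit hours 6 + 8 + 14 + 2 + 5 = 35 ≤ 35, interest score 18 + 8 + 14 + 4 + 13 = 57.
No other feasible combination does better.

57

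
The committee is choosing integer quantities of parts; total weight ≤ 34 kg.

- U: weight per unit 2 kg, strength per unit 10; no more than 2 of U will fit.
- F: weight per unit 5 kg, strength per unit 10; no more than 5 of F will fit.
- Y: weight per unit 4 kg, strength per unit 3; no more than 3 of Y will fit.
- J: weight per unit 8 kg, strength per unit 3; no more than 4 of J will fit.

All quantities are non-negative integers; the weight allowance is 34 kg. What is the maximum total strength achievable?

73

2×U and 5×F: weight 29 ≤ 34, strength 2·10 + 5·10 = 70.
2×U, 5×F, and 1×Y: weight 33 ≤ 34, strength 2·10 + 5·10 + 1·3 = 73.
Best is 73.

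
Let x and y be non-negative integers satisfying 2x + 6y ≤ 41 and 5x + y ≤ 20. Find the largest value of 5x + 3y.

30

Relaxing integrality, the LP optimum is 31.79 at (x,y) = (2.82, 5.89), which is not an integer point.
(x,y)=(3,5): 2·3+6·5=36≤41, 5·3+1·5=20≤20, objective 30.
(x,y)=(2,6): 2·2+6·6=40≤41, 5·2+1·6=16≤20, objective 28.
The best lattice point is (3,5), giving 30.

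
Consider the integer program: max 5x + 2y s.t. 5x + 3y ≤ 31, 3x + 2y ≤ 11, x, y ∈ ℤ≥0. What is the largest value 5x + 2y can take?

(x,y)=(3,1) is feasible, giving 17.
(x,y)=(3,0) is feasible, giving 15.
(x,y)=(2,2) is feasible, giving 14.
No feasible integer point exceeds 17.

17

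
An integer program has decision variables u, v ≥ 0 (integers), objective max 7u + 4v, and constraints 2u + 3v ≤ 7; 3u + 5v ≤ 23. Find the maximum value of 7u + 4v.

21

The continuous relaxation peaks at (3.5, 0) with value 24.50; rounding to a feasible lattice point costs some objective.
(u,v)=(3,0): 2·3+3·0=6≤7, 3·3+5·0=9≤23, objective 21.
(u,v)=(2,1): 2·2+3·1=7≤7, 3·2+5·1=11≤23, objective 18.
(u,v)=(2,0): 2·2+3·0=4≤7, 3·2+5·0=6≤23, objective 14.
The best lattice point is (3,0), giving 21.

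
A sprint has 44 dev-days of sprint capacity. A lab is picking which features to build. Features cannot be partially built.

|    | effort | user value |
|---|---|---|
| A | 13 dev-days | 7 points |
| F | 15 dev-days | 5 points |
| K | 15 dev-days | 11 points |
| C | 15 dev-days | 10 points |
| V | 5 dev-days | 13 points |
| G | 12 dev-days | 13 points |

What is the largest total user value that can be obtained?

37

Allowing fractional choices, the relaxed optimum would be about 45.0, but features are indivisible.
K + V + G: effort 15 + 5 + 12 = 32 ≤ 44, user value 11 + 13 + 13 = 37.
C + V + G: effort 15 + 5 + 12 = 32 ≤ 44, user value 10 + 13 + 13 = 36.
Best is K, V, and G with total user value 37.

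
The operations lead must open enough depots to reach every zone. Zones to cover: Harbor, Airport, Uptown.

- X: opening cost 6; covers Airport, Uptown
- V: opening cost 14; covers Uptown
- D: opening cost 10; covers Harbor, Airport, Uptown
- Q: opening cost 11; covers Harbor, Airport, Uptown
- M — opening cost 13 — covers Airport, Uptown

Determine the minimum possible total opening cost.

The greedy cost-per-new-zone heuristic would pick X and D for 16, but a cheaper cover exists.
D alone covers Harbor, Airport, Uptown — every zone.
Total opening cost: 10.
No cover costs less than 10.

10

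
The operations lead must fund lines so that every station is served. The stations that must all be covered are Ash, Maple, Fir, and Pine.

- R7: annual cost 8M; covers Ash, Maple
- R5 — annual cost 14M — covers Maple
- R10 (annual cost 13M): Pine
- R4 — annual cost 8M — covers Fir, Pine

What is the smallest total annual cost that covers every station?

Choose R7 and R4: together they cover Ash, Maple, Fir, Pine — every station.
Total annual cost: 8 + 8 = 16.
No cover costs less than 16.

16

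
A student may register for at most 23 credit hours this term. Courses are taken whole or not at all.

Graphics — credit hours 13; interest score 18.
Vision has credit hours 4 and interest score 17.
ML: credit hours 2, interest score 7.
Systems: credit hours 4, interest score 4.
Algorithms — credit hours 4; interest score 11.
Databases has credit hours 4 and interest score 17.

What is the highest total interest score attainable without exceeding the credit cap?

59

Allowing fractional choices, the relaxed optimum would be about 64.5, but courses are indivisible.
Vision + ML + Systems + Algorithms + Databases: credit hours 4 + 2 + 4 + 4 + 4 = 18 ≤ 23, interest score 17 + 7 + 4 + 11 + 17 = 56.
Graphics + Vision + ML + Databases: credit hours 13 + 4 + 2 + 4 = 23 ≤ 23, interest score 18 + 17 + 7 + 17 = 59.
Best is Graphics, Vision, ML, and Databases with total interest score 59.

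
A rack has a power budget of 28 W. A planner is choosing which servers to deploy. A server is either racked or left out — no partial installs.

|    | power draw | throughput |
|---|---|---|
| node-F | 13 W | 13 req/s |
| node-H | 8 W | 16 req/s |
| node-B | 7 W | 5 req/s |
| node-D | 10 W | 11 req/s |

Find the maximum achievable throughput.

34

Allowing fractional choices, the relaxed optimum would be about 37.0, but servers are indivisible.
node-H + node-B + node-D: power draw 8 + 7 + 10 = 25 ≤ 28, throughput 16 + 5 + 11 = 32.
node-F + node-H + node-B: power draw 13 + 8 + 7 = 28 ≤ 28, throughput 13 + 16 + 5 = 34.
Best is node-F, node-H, and node-B with total throughput 34.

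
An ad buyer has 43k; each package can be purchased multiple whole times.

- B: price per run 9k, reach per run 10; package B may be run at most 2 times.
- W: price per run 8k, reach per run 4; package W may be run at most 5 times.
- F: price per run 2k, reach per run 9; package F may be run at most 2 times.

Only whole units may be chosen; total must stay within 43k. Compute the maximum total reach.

F has the best ratio (9/2); taking only F gives at most 2×9 = 18 (stopped by the supply cap of 2).
Mixing does better — 2×B, 2×W, and 2×F: price 38 ≤ 43, reach 2·10 + 2·4 + 2·9 = 46.

46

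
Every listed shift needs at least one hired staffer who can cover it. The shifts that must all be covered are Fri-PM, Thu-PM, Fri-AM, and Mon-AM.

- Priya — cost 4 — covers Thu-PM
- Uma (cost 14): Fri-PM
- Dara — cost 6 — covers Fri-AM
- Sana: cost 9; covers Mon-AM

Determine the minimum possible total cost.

Choose Priya, Uma, Dara, and Sana: together they cover Fri-PM, Thu-PM, Fri-AM, Mon-AM — every shift.
Total cost: 4 + 14 + 6 + 9 = 33.
No cover costs less than 33.

33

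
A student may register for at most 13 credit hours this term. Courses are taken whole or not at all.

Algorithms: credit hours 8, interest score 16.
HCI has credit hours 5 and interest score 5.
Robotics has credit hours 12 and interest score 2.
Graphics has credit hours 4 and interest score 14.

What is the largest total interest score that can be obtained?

30

This is a 0-1 knapsack instance.
Take Algorithms and Graphics: credit hours 8 + 4 = 12 ≤ 13, interest score 16 + 14 = 30.
No other feasible combination does better.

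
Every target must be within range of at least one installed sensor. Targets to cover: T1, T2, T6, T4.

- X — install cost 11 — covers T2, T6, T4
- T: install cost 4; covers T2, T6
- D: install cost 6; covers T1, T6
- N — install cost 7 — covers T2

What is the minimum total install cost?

This is an integer covering problem.
Choose X and D: together they cover T1, T2, T6, T4 — every target.
Total install cost: 11 + 6 = 17.

17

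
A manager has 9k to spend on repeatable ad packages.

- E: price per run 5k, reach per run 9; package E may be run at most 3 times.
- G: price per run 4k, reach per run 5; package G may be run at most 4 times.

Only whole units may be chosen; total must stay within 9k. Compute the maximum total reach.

14

This is a bounded integer knapsack.
Take 1×E and 1×G: price 9 ≤ 9, reach 1·9 + 1·5 = 14.
No other integer combination yields more.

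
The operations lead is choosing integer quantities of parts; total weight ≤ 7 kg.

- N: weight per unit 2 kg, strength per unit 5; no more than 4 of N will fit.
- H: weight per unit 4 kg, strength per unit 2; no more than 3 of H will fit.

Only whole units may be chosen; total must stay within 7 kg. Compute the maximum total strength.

15

Take 3×N: weight 6 ≤ 7, strength 3·5 = 15.
No other integer combination yields more.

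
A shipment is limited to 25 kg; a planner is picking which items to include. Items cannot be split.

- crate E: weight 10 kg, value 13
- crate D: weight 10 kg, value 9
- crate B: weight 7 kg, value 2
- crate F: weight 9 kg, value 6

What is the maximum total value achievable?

Take crate E and crate D: weight 10 + 10 = 20 ≤ 25, value 13 + 9 = 22.
No other feasible combination does better.

22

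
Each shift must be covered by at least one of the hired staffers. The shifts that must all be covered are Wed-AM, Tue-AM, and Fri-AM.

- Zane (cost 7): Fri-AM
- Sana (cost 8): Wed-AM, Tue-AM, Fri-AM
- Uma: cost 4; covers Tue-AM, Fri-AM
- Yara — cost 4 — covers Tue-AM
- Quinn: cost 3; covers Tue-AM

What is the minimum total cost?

8

The greedy cost-per-new-shift heuristic would pick Uma and Sana for 12, but a cheaper cover exists.
Sana alone covers Wed-AM, Tue-AM, Fri-AM — every shift.
Total cost: 8.
No cover costs less than 8.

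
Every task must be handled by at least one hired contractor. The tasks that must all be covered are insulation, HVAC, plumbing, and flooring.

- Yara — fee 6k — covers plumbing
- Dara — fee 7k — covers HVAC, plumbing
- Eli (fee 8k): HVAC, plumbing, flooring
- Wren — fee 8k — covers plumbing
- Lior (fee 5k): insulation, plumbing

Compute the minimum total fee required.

This is a weighted set-cover instance.
Choose Eli and Lior: together they cover insulation, HVAC, plumbing, flooring — every task.
Total fee: 8 + 5 = 13.
No cover costs less than 13.

13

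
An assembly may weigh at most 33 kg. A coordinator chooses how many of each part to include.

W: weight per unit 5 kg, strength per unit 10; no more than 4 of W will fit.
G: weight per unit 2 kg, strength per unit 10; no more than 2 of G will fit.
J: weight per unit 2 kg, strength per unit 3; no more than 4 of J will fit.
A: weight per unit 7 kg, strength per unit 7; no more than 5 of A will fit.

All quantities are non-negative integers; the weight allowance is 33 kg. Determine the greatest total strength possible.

72

G has the best ratio (10/2); taking only G gives at most 2×10 = 20 (stopped by the supply cap of 2).
Mixing does better — 4×W, 2×G, and 4×J: weight 32 ≤ 33, strength 4·10 + 2·10 + 4·3 = 72.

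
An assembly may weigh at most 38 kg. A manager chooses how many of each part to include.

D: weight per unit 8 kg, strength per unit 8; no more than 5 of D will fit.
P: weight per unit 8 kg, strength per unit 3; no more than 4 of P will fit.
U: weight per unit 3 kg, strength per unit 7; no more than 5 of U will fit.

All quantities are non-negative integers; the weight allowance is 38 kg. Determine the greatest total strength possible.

This is a bounded integer knapsack.
2×D and 5×U: weight 31 ≤ 38, strength 2·8 + 5·7 = 51.
3×D and 4×U: weight 36 ≤ 38, strength 3·8 + 4·7 = 52.
Best is 52.

52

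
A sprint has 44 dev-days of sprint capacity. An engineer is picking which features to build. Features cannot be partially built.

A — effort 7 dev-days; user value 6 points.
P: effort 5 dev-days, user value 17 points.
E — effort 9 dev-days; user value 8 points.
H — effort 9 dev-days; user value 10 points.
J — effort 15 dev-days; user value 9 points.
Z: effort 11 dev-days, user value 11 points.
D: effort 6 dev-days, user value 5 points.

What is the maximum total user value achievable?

Allowing fractional choices, the relaxed optimum would be about 54.5, but features are indivisible.
A + P + E + H + Z: effort 7 + 5 + 9 + 9 + 11 = 41 ≤ 44, user value 6 + 17 + 8 + 10 + 11 = 52.
P + E + H + Z + D: effort 5 + 9 + 9 + 11 + 6 = 40 ≤ 44, user value 17 + 8 + 10 + 11 + 5 = 51.
A + P + H + Z + D: effort 7 + 5 + 9 + 11 + 6 = 38 ≤ 44, user value 6 + 17 + 10 + 11 + 5 = 49.
Best is A, P, E, H, and Z with total user value 52.

52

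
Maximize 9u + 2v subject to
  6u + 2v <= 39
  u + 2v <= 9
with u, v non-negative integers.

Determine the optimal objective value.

56

The continuous relaxation peaks at (6.5, 0) with value 58.50; rounding to a feasible lattice point costs some objective.
(u,v)=(6,1): 6·6+2·1=38≤39, 1·6+2·1=8≤9, objective 56.
(u,v)=(6,0): 6·6+2·0=36≤39, 1·6+2·0=6≤9, objective 54.
(u,v)=(5,2): 6·5+2·2=34≤39, 1·5+2·2=9≤9, objective 49.
(u,v)=(5,1): 6·5+2·1=32≤39, 1·5+2·1=7≤9, objective 47.
The best lattice point is (6,1), giving 56.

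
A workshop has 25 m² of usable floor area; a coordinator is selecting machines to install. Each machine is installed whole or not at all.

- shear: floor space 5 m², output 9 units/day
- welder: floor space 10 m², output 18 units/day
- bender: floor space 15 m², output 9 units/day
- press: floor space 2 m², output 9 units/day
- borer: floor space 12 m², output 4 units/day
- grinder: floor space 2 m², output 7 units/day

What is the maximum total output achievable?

shear + welder + press: floor space 5 + 10 + 2 = 17 ≤ 25, output 9 + 18 + 9 = 36.
welder + press + grinder: floor space 10 + 2 + 2 = 14 ≤ 25, output 18 + 9 + 7 = 34.
shear + welder + press + grinder: floor space 5 + 10 + 2 + 2 = 19 ≤ 25, output 9 + 18 + 9 + 7 = 43.
Best is shear, welder, press, and grinder with total output 43.

43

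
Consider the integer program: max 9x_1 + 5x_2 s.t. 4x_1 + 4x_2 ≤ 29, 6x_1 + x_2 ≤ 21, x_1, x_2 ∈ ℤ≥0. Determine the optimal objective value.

43

(x_1,x_2)=(2,5): 4·2+4·5=28≤29, 6·2+1·5=17≤21, objective 43.
(x_1,x_2)=(3,3): 4·3+4·3=24≤29, 6·3+1·3=21≤21, objective 42.
Maximum is 43 at (x_1,x_2)=(2,5).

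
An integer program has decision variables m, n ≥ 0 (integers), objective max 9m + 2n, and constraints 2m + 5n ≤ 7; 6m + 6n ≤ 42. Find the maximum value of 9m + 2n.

27

The continuous relaxation peaks at (3.5, 0) with value 31.50; rounding to a feasible lattice point costs some objective.
(m,n)=(3,0): 2·3+5·0=6≤7, 6·3+6·0=18≤42, objective 27.
(m,n)=(2,0): 2·2+5·0=4≤7, 6·2+6·0=12≤42, objective 18.
No feasible integer point exceeds 27.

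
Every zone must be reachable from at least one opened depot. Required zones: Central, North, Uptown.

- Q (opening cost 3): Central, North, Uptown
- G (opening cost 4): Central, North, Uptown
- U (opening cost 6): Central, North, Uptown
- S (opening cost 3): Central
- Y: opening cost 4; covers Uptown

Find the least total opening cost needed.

3

Q alone covers Central, North, Uptown — every zone.
Total opening cost: 3.
No cover costs less than 3.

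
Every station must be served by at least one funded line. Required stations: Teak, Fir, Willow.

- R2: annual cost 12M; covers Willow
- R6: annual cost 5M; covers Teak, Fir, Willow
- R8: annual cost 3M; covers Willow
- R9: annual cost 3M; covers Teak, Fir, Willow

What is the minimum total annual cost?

3

R9 alone covers Teak, Fir, Willow — every station.
Total annual cost: 3.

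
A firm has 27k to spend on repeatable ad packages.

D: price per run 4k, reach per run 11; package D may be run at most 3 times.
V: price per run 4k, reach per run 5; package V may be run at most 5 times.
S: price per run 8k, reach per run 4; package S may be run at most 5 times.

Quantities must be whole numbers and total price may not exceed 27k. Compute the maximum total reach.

48

This is a bounded integer knapsack.
D has the best ratio (11/4); taking only D gives at most 3×11 = 33 (stopped by the supply cap of 3).
Mixing does better — 3×D and 3×V: price 24 ≤ 27, reach 3·11 + 3·5 = 48.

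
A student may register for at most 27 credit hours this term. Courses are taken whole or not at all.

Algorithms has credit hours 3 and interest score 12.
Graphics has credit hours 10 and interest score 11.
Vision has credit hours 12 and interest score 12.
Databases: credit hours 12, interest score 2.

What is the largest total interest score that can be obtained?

Allowing fractional choices, the relaxed optimum would be about 35.3, but courses are indivisible.
Algorithms + Vision + Databases: credit hours 3 + 12 + 12 = 27 ≤ 27, interest score 12 + 12 + 2 = 26.
Algorithms + Graphics + Databases: credit hours 3 + 10 + 12 = 25 ≤ 27, interest score 12 + 11 + 2 = 25.
Algorithms + Graphics + Vision: credit hours 3 + 10 + 12 = 25 ≤ 27, interest score 12 + 11 + 12 = 35.
Best is Algorithms, Graphics, and Vision with total interest score 35.

35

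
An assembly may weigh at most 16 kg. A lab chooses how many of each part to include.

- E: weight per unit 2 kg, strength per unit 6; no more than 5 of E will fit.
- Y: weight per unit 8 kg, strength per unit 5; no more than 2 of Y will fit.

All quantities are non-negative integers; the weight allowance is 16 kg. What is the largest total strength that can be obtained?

30

Take 5×E: weight 10 ≤ 16, strength 5·6 = 30.
E has the best ratio (6/2) and is taken to its limit of 5; remaining capacity is filled optimally with the others.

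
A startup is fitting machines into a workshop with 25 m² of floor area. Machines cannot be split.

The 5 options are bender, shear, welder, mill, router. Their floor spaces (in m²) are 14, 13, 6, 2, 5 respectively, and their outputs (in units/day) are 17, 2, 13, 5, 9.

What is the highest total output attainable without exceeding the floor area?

bender + welder + mill: floor space 14 + 6 + 2 = 22 ≤ 25, output 17 + 13 + 5 = 35.
bender + mill + router: floor space 14 + 2 + 5 = 21 ≤ 25, output 17 + 5 + 9 = 31.
bender + welder + router: floor space 14 + 6 + 5 = 25 ≤ 25, output 17 + 13 + 9 = 39.
Best is bender, welder, and router with total output 39.

39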